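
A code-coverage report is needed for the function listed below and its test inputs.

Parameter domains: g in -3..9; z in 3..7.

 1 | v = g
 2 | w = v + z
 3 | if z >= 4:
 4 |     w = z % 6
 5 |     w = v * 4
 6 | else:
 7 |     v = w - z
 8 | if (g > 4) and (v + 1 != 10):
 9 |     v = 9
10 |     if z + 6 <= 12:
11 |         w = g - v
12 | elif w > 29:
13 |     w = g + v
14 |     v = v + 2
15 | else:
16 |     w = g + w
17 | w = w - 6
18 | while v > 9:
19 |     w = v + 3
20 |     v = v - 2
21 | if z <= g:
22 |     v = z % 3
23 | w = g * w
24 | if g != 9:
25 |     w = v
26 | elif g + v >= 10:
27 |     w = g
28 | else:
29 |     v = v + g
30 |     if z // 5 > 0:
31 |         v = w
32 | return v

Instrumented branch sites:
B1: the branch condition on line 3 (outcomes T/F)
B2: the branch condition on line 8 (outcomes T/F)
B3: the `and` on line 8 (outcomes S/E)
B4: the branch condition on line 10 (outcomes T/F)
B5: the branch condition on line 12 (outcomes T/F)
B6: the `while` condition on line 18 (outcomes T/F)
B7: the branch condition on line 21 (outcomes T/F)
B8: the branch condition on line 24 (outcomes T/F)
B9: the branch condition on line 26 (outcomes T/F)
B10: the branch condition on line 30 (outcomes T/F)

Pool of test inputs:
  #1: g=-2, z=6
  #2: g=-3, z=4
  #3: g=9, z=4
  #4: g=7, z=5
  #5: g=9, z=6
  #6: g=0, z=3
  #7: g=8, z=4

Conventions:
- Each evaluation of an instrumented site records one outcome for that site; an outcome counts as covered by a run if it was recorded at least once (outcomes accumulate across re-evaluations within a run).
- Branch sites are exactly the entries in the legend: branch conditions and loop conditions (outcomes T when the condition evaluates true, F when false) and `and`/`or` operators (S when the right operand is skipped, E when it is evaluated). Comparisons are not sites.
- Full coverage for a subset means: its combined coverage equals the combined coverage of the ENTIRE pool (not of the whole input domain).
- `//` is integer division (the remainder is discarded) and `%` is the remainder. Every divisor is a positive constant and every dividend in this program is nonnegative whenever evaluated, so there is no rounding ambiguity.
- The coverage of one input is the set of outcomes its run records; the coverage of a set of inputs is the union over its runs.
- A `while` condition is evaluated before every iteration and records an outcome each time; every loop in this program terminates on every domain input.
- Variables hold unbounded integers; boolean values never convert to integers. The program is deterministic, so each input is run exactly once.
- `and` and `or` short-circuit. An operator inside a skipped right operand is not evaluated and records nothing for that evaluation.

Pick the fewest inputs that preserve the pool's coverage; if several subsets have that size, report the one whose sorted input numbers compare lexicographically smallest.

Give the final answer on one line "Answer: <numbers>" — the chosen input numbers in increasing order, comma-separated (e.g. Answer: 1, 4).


#1 (g=-2, z=6) -> B1->T, B3->S, B2->F, B5->F, B6->F, B7->F, B8->T; covered: B1=T, B2=F, B3=S, B5=F, B6=F, B7=F, B8=T
#2 (g=-3, z=4) -> B1->T, B3->S, B2->F, B5->F, B6->F, B7->F, B8->T; covered: B1=T, B2=F, B3=S, B5=F, B6=F, B7=F, B8=T
#3 (g=9, z=4) -> B1->T, B3->E, B2->F, B5->T, B6->T, B6->F, B7->T, B8->F, B9->T; covered: B1=T, B2=F, B3=E, B5=T, B6=T, B6=F, B7=T, B8=F, B9=T
#4 (g=7, z=5) -> B1->T, B3->E, B2->T, B4->T, B6->F, B7->T, B8->T; covered: B1=T, B2=T, B3=E, B4=T, B6=F, B7=T, B8=T
#5 (g=9, z=6) -> B1->T, B3->E, B2->F, B5->T, B6->T, B6->F, B7->T, B8->F, B9->F, B10->T; covered: B1=T, B2=F, B3=E, B5=T, B6=T, B6=F, B7=T, B8=F, B9=F, B10=T
#6 (g=0, z=3) -> B1->F, B3->S, B2->F, B5->F, B6->F, B7->F, B8->T; covered: B1=F, B2=F, B3=S, B5=F, B6=F, B7=F, B8=T
#7 (g=8, z=4) -> B1->T, B3->E, B2->T, B4->T, B6->F, B7->T, B8->T; covered: B1=T, B2=T, B3=E, B4=T, B6=F, B7=T, B8=T
the full pool covers 18 outcomes: B1=T, B1=F, B2=T, B2=F, B3=S, B3=E, B4=T, B5=T, B5=F, B6=T, B6=F, B7=T, B7=F, B8=T, B8=F, B9=T, B9=F, B10=T
size 1 is not enough: best union over all size-1 subsets is 10/18
size 2 is not enough: best union over all size-2 subsets is 15/18
size 3 is not enough: best union over all size-3 subsets is 17/18
the canonical winner is {3, 4, 5, 6}: size 4, full 18-outcome coverage, earliest index list among size-4 covers
Answer: 3, 4, 5, 6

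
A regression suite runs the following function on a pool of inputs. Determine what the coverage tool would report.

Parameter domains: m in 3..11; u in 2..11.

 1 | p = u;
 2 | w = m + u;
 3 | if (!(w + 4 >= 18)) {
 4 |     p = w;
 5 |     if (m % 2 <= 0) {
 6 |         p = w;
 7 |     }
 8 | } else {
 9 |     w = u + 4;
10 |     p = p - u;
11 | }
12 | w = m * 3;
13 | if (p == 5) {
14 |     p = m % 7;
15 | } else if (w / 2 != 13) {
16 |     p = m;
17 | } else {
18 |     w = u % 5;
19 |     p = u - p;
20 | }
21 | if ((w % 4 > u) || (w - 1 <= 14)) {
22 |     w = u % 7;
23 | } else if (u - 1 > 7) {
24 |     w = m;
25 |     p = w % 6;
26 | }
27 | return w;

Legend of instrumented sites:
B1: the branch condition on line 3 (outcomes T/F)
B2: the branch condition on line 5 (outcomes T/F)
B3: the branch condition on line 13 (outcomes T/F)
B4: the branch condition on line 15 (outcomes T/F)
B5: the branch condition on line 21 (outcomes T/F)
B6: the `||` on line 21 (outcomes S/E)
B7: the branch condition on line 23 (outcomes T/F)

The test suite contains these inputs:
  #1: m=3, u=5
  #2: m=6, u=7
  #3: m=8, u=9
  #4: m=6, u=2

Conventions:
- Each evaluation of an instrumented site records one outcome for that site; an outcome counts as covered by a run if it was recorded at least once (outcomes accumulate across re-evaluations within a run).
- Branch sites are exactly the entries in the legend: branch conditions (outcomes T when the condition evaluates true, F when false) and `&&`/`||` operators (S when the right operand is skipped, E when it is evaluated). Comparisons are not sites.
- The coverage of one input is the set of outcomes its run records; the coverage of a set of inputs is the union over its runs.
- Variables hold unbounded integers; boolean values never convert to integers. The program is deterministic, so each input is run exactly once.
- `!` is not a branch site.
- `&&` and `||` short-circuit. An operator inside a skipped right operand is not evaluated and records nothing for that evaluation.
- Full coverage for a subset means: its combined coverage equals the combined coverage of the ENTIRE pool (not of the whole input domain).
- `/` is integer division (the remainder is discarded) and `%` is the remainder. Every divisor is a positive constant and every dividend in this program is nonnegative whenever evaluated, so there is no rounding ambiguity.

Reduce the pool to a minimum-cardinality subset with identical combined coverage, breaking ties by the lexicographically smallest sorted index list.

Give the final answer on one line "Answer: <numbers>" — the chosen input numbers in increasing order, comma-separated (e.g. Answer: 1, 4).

run #1 (m=3, u=5) runs B1->T, B2->F, B3->F, B4->T, B6->E, B5->T; records B1=T, B2=F, B3=F, B4=T, B5=T, B6=E
run #2 (m=6, u=7) runs B1->T, B2->T, B3->F, B4->T, B6->E, B5->F, B7->F; records B1=T, B2=T, B3=F, B4=T, B5=F, B6=E, B7=F
run #3 (m=8, u=9) runs B1->F, B3->F, B4->T, B6->E, B5->F, B7->T; records B1=F, B3=F, B4=T, B5=F, B6=E, B7=T
run #4 (m=6, u=2) runs B1->T, B2->T, B3->F, B4->T, B6->E, B5->F, B7->F; records B1=T, B2=T, B3=F, B4=T, B5=F, B6=E, B7=F
the full pool covers 11 outcomes: B1=T, B1=F, B2=T, B2=F, B3=F, B4=T, B5=T, B5=F, B6=E, B7=T, B7=F
no size-1 subset reaches all 11 outcomes (best union: 7/11)
no size-2 subset reaches all 11 outcomes (best union: 9/11)
size 3: inputs {1, 2, 3} cover all 11 outcomes, and no lexicographically smaller subset of this size does

Answer: 1, 2, 3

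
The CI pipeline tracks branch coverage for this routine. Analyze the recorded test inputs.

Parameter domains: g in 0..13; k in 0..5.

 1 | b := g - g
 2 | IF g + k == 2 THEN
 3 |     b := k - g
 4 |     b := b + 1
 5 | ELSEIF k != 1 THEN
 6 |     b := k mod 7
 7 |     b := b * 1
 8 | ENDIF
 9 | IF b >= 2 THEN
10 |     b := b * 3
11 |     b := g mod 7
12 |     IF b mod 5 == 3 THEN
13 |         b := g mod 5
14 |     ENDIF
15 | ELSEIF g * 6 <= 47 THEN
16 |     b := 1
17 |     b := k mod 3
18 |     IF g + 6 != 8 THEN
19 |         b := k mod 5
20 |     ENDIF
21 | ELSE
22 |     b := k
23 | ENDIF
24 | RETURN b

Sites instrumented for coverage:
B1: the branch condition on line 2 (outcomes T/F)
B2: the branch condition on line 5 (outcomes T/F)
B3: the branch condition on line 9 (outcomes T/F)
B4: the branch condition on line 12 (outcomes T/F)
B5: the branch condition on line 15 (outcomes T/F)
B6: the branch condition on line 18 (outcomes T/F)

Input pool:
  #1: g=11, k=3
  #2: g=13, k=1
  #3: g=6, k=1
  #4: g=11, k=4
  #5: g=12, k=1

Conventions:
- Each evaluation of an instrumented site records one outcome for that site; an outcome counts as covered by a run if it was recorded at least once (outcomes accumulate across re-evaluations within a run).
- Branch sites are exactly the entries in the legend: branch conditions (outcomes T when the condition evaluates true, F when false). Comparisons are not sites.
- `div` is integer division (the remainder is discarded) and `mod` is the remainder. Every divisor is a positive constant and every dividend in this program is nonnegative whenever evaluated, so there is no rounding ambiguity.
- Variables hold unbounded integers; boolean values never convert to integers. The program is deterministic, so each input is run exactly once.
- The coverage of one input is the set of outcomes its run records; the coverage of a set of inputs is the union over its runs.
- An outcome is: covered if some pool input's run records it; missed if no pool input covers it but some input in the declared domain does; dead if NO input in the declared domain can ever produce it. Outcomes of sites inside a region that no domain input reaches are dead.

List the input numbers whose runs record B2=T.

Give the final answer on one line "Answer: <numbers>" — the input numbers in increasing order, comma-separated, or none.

input #1 (g=11, k=3): produces B2=T
input #2 (g=13, k=1): does not produce B2=T
input #3 (g=6, k=1): does not produce B2=T
input #4 (g=11, k=4): produces B2=T
input #5 (g=12, k=1): does not produce B2=T

Answer: 1, 4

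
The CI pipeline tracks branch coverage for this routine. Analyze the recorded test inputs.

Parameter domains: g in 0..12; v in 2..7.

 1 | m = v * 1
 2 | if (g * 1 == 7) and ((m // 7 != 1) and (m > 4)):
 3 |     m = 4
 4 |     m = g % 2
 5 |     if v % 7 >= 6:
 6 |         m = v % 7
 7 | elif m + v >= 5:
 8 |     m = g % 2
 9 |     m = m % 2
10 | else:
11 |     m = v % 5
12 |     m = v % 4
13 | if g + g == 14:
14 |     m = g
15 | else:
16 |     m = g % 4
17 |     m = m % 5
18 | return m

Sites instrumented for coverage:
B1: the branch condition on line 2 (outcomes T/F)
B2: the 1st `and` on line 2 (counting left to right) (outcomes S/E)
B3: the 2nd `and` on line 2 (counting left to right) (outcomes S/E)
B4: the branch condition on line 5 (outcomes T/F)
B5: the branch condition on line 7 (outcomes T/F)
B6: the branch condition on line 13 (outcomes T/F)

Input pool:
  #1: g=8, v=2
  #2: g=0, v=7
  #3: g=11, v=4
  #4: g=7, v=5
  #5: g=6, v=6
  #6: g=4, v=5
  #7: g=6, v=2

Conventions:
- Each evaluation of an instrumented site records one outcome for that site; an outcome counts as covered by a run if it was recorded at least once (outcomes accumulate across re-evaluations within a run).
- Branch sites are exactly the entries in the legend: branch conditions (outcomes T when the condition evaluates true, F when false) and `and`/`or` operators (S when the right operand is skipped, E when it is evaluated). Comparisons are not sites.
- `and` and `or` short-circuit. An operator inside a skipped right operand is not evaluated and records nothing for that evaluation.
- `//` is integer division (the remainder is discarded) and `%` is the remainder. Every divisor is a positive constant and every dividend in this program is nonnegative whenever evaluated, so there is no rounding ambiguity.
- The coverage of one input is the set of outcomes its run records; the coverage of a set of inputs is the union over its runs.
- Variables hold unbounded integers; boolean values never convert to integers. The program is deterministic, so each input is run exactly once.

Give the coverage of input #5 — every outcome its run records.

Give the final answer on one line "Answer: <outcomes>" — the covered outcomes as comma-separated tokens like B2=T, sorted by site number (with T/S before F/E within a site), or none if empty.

Tracing the run of input #5 (g=6, v=6):
  B2->S, B1->F, B5->T, B6->F
collecting distinct outcomes: B1=F, B2=S, B5=T, B6=F

Answer: B1=F, B2=S, B5=T, B6=F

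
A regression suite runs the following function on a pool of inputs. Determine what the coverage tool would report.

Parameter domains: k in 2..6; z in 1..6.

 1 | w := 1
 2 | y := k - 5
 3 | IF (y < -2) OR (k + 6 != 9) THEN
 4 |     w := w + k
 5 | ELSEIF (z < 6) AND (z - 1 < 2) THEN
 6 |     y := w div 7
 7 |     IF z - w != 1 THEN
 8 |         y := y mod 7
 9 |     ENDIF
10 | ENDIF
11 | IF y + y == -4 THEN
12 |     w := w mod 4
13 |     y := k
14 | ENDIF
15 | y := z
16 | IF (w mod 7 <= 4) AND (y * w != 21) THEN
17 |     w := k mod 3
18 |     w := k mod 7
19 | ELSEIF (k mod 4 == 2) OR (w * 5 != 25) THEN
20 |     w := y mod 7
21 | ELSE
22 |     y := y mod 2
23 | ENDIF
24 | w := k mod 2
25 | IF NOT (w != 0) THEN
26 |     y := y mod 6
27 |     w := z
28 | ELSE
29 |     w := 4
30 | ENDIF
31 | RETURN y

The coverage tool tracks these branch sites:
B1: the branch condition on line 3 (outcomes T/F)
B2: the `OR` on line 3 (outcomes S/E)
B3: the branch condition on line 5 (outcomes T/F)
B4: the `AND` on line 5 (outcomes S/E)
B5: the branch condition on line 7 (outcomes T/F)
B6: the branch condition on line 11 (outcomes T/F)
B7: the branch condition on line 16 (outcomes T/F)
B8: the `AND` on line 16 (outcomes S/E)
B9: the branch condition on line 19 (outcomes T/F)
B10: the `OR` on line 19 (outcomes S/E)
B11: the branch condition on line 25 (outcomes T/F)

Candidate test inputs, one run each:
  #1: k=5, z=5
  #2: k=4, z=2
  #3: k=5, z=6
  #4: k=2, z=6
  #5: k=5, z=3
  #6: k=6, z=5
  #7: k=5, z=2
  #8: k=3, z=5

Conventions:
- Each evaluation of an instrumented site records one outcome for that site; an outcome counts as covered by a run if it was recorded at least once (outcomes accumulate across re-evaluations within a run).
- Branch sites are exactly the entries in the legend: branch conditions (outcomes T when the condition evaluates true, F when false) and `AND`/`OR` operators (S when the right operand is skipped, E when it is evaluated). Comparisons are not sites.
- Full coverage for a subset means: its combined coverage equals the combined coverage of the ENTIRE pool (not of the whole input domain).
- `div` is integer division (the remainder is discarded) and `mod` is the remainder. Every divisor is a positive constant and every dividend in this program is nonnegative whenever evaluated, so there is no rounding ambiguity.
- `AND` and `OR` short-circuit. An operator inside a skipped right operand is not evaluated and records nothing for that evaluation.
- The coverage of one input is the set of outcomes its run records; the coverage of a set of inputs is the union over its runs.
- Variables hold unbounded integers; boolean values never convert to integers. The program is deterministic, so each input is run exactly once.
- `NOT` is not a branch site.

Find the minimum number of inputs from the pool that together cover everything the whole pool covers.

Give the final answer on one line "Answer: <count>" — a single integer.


#1 (k=5, z=5) -> B2->E, B1->T, B6->F, B8->S, B7->F, B10->E, B9->T, B11->F; covered: B1=T, B2=E, B6=F, B7=F, B8=S, B9=T, B10=E, B11=F
#2 (k=4, z=2) -> B2->E, B1->T, B6->F, B8->S, B7->F, B10->E, B9->F, B11->T; covered: B1=T, B2=E, B6=F, B7=F, B8=S, B9=F, B10=E, B11=T
#3 (k=5, z=6) -> B2->E, B1->T, B6->F, B8->S, B7->F, B10->E, B9->T, B11->F; covered: B1=T, B2=E, B6=F, B7=F, B8=S, B9=T, B10=E, B11=F
#4 (k=2, z=6) -> B2->S, B1->T, B6->F, B8->E, B7->T, B11->T; covered: B1=T, B2=S, B6=F, B7=T, B8=E, B11=T
#5 (k=5, z=3) -> B2->E, B1->T, B6->F, B8->S, B7->F, B10->E, B9->T, B11->F; covered: B1=T, B2=E, B6=F, B7=F, B8=S, B9=T, B10=E, B11=F
#6 (k=6, z=5) -> B2->E, B1->T, B6->F, B8->E, B7->T, B11->T; covered: B1=T, B2=E, B6=F, B7=T, B8=E, B11=T
#7 (k=5, z=2) -> B2->E, B1->T, B6->F, B8->S, B7->F, B10->E, B9->T, B11->F; covered: B1=T, B2=E, B6=F, B7=F, B8=S, B9=T, B10=E, B11=F
#8 (k=3, z=5) -> B2->E, B1->F, B4->E, B3->F, B6->T, B8->E, B7->T, B11->F; covered: B1=F, B2=E, B3=F, B4=E, B6=T, B7=T, B8=E, B11=F
pool-wide coverage (17 outcomes): B1=T, B1=F, B2=S, B2=E, B3=F, B4=E, B6=T, B6=F, B7=T, B7=F, B8=S, B8=E, B9=T, B9=F, B10=E, B11=T, B11=F
every size-1 subset falls short of the 17 outcomes (best: 8/17)
every size-2 subset falls short of the 17 outcomes (best: 15/17)
every size-3 subset falls short of the 17 outcomes (best: 16/17)
inputs {1, 2, 4, 8} (size 4) cover everything; no size-4 subset with a lexicographically smaller index list covers all 17
Answer: 4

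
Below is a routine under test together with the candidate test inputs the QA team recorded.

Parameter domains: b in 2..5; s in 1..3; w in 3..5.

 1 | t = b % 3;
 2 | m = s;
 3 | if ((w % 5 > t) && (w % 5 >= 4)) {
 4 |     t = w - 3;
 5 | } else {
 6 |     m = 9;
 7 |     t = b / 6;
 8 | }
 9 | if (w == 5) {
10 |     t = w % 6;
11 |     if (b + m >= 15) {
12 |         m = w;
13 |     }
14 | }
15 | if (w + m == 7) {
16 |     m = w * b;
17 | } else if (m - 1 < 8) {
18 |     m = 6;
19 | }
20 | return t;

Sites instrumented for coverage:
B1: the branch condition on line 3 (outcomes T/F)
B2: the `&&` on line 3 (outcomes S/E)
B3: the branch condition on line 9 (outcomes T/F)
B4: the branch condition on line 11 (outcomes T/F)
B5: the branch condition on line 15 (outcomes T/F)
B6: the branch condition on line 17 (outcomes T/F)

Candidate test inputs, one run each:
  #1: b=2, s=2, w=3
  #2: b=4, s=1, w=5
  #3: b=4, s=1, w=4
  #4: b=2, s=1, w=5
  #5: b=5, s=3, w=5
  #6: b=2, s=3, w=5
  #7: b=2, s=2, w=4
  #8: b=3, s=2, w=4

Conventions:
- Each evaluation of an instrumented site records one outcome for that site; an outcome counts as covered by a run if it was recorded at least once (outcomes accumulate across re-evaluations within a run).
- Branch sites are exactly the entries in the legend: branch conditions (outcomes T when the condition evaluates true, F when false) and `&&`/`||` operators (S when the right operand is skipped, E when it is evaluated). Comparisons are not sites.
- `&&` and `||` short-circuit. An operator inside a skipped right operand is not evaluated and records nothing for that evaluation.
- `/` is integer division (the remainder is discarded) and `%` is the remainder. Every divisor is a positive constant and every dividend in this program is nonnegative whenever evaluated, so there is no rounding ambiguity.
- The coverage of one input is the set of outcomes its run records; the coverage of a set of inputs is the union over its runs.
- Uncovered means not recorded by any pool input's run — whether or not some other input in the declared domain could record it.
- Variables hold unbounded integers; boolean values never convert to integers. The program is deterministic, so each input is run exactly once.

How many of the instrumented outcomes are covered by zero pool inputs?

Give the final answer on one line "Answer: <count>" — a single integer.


input #1 (b=2, s=2, w=3): covers B1=F, B2=E, B3=F, B5=F, B6=F
input #2 (b=4, s=1, w=5): covers B1=F, B2=S, B3=T, B4=F, B5=F, B6=F
input #3 (b=4, s=1, w=4): covers B1=T, B2=E, B3=F, B5=F, B6=T
input #4 (b=2, s=1, w=5): covers B1=F, B2=S, B3=T, B4=F, B5=F, B6=F
input #5 (b=5, s=3, w=5): covers B1=F, B2=S, B3=T, B4=F, B5=F, B6=F
input #6 (b=2, s=3, w=5): covers B1=F, B2=S, B3=T, B4=F, B5=F, B6=F
input #7 (b=2, s=2, w=4): covers B1=T, B2=E, B3=F, B5=F, B6=T
input #8 (b=3, s=2, w=4): covers B1=T, B2=E, B3=F, B5=F, B6=T
union over the pool: B1=T, B1=F, B2=S, B2=E, B3=T, B3=F, B4=F, B5=F, B6=T, B6=F
uncovered (2 of 12): B4=T, B5=T
Answer: 2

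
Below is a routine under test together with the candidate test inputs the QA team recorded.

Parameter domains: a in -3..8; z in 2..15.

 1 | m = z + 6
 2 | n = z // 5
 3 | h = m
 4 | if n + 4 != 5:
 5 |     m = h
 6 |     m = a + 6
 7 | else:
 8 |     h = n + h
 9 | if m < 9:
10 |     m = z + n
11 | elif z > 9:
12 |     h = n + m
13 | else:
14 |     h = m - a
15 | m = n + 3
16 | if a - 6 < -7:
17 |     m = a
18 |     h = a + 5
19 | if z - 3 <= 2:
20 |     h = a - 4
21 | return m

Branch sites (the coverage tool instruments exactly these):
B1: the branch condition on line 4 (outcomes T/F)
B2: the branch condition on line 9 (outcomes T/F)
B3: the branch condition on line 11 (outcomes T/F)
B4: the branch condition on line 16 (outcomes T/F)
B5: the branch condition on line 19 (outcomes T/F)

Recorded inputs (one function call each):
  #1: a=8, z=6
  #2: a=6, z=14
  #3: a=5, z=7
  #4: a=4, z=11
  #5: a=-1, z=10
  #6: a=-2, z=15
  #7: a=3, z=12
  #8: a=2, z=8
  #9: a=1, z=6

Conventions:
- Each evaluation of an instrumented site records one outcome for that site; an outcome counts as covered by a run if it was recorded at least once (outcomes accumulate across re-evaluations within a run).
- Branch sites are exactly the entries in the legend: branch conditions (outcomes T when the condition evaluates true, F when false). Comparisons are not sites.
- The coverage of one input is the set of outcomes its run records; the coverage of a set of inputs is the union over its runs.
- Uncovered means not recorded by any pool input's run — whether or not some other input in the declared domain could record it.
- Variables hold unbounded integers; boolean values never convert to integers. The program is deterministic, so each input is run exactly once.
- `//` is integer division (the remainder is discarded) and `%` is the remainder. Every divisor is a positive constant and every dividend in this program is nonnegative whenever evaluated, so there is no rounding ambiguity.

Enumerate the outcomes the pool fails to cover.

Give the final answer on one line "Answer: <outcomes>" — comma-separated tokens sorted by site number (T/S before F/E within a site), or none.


test 1 (a=8, z=6) fires B1->F, B2->F, B3->F, B4->F, B5->F; hits B1=F, B2=F, B3=F, B4=F, B5=F
test 2 (a=6, z=14) fires B1->T, B2->F, B3->T, B4->F, B5->F; hits B1=T, B2=F, B3=T, B4=F, B5=F
test 3 (a=5, z=7) fires B1->F, B2->F, B3->F, B4->F, B5->F; hits B1=F, B2=F, B3=F, B4=F, B5=F
test 4 (a=4, z=11) fires B1->T, B2->F, B3->T, B4->F, B5->F; hits B1=T, B2=F, B3=T, B4=F, B5=F
test 5 (a=-1, z=10) fires B1->T, B2->T, B4->F, B5->F; hits B1=T, B2=T, B4=F, B5=F
test 6 (a=-2, z=15) fires B1->T, B2->T, B4->T, B5->F; hits B1=T, B2=T, B4=T, B5=F
test 7 (a=3, z=12) fires B1->T, B2->F, B3->T, B4->F, B5->F; hits B1=T, B2=F, B3=T, B4=F, B5=F
test 8 (a=2, z=8) fires B1->F, B2->F, B3->F, B4->F, B5->F; hits B1=F, B2=F, B3=F, B4=F, B5=F
test 9 (a=1, z=6) fires B1->F, B2->F, B3->F, B4->F, B5->F; hits B1=F, B2=F, B3=F, B4=F, B5=F
union over the pool: B1=T, B1=F, B2=T, B2=F, B3=T, B3=F, B4=T, B4=F, B5=F
uncovered (1 of 10): B5=T
Answer: B5=T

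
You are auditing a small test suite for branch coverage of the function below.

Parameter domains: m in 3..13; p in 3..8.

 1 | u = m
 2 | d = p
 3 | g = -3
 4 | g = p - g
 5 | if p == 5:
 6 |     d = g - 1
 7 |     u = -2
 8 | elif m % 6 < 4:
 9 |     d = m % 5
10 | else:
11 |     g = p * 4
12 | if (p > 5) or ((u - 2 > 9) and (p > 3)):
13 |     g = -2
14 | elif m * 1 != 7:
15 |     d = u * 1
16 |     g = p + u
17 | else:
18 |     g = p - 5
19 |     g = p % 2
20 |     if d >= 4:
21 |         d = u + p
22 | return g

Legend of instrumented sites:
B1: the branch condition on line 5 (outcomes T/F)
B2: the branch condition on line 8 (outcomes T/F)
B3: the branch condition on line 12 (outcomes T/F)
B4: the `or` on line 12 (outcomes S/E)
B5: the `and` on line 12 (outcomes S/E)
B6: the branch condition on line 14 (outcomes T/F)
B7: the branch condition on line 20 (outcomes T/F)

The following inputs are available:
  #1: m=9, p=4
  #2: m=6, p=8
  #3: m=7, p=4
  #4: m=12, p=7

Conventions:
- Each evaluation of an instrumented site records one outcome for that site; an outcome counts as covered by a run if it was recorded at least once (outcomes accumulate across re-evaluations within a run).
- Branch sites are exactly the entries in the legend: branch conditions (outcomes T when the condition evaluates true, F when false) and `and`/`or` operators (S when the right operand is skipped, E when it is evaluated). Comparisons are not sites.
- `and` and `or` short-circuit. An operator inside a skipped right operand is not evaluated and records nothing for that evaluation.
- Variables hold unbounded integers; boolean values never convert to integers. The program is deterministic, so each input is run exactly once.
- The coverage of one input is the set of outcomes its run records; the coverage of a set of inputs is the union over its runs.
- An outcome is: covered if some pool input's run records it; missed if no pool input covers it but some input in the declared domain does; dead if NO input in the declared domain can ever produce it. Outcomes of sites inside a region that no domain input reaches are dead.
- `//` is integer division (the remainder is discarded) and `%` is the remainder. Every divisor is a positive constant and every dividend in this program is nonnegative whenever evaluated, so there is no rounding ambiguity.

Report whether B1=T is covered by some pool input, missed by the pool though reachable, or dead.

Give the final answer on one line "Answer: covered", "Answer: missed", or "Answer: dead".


no pool input records B1=T
but domain input (m=3, p=5) does record it -> reachable, so missed
Answer: missed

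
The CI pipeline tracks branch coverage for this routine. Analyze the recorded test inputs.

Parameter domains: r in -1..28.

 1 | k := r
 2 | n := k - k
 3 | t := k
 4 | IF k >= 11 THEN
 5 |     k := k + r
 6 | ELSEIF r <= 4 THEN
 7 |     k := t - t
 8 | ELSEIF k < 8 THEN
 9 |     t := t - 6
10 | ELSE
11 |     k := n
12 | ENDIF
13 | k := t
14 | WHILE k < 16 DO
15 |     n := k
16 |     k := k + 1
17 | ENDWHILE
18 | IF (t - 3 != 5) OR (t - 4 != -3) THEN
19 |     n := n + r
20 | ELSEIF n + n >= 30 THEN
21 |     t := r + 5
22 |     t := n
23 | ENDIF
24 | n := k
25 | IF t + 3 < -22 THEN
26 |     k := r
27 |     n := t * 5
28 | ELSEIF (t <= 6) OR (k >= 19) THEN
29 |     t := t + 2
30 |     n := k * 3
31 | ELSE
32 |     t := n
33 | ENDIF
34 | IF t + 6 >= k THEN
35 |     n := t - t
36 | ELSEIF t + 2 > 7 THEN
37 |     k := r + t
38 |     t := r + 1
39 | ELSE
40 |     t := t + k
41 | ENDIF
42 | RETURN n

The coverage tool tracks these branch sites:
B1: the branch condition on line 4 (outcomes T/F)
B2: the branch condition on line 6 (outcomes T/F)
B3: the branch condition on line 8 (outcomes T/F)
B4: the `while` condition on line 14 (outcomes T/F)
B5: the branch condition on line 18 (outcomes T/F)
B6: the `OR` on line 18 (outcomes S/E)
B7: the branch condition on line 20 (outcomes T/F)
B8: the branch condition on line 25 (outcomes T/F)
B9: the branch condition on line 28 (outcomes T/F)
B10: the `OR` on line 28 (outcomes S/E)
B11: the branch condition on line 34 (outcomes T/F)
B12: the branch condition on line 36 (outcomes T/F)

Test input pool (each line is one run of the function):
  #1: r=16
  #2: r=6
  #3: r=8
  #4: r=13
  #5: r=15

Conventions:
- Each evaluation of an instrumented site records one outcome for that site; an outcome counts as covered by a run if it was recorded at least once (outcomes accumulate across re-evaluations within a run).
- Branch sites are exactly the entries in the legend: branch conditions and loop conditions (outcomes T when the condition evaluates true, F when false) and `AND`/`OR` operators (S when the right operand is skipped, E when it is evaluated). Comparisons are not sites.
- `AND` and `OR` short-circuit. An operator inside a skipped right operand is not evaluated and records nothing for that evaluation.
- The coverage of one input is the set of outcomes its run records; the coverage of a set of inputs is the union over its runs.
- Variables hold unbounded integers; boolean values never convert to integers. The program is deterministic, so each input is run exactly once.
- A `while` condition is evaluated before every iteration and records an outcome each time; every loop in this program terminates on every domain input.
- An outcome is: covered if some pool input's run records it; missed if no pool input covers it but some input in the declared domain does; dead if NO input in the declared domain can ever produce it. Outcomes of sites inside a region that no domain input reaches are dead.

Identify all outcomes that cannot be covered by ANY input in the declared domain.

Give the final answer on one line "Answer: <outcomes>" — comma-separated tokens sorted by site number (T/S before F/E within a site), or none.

checking every outcome against all 30 domain inputs:
  B5=F: never recorded by any domain input -> dead
  B7=T: never recorded by any domain input -> dead
  B7=F: never recorded by any domain input -> dead
  B8=T: never recorded by any domain input -> dead
  reachable outcomes have witnesses, e.g. B1=T (e.g. r=11), B1=F (e.g. r=-1), B2=T (e.g. r=-1), B2=F (e.g. r=5)

Answer: B5=F, B7=T, B7=F, B8=T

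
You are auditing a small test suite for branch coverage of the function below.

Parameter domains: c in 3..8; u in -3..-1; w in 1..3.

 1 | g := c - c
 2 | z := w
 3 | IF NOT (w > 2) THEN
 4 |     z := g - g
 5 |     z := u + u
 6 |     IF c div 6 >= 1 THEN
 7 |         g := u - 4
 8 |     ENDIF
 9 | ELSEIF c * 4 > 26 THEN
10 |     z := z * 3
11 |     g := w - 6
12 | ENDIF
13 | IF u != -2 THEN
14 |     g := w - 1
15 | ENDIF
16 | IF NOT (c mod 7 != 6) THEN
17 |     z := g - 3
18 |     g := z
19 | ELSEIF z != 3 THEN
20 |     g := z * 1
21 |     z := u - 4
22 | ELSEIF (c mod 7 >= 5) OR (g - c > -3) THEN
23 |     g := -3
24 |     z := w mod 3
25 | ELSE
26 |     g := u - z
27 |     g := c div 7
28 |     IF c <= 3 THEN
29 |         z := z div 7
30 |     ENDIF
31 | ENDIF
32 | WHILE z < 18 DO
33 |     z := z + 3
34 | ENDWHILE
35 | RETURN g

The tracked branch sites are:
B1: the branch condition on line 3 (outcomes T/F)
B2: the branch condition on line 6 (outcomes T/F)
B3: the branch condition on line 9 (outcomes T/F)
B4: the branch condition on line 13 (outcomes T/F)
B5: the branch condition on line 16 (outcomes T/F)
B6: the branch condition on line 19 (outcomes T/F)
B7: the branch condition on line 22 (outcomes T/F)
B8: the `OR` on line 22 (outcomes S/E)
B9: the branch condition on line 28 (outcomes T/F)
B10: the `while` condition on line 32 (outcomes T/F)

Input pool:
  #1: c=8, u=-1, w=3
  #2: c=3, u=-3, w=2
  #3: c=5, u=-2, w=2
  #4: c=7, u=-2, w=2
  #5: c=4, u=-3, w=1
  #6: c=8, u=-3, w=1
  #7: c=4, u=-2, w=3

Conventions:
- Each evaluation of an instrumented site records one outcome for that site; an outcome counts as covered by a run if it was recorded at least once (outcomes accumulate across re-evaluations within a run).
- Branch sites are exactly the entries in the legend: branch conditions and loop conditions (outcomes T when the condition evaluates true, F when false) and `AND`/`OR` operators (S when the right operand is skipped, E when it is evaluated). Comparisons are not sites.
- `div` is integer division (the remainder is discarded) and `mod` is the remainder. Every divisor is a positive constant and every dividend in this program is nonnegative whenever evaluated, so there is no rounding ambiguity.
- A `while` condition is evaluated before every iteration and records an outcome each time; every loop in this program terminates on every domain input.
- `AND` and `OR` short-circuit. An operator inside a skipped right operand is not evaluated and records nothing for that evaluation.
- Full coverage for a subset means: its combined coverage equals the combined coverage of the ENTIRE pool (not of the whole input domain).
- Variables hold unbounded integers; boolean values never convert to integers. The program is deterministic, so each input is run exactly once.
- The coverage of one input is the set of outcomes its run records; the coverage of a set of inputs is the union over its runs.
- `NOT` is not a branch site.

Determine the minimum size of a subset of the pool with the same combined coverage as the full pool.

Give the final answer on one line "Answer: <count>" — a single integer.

run #1 (c=8, u=-1, w=3) runs B1->F, B3->T, B4->T, B5->F, B6->T, B10->T, B10->T, B10->T, B10->T, B10->T, B10->T, B10->T, B10->T, B10->F; records B1=F, B3=T, B4=T, B5=F, B6=T, B10=T, B10=F
run #2 (c=3, u=-3, w=2) runs B1->T, B2->F, B4->T, B5->F, B6->T, B10->T, B10->T, B10->T, B10->T, B10->T, B10->T, B10->T, B10->T, B10->T, ...; records B1=T, B2=F, B4=T, B5=F, B6=T, B10=T, B10=F
run #3 (c=5, u=-2, w=2) runs B1->T, B2->F, B4->F, B5->F, B6->T, B10->T, B10->T, B10->T, B10->T, B10->T, B10->T, B10->T, B10->T, B10->F; records B1=T, B2=F, B4=F, B5=F, B6=T, B10=T, B10=F
run #4 (c=7, u=-2, w=2) runs B1->T, B2->T, B4->F, B5->F, B6->T, B10->T, B10->T, B10->T, B10->T, B10->T, B10->T, B10->T, B10->T, B10->F; records B1=T, B2=T, B4=F, B5=F, B6=T, B10=T, B10=F
run #5 (c=4, u=-3, w=1) runs B1->T, B2->F, B4->T, B5->F, B6->T, B10->T, B10->T, B10->T, B10->T, B10->T, B10->T, B10->T, B10->T, B10->T, ...; records B1=T, B2=F, B4=T, B5=F, B6=T, B10=T, B10=F
run #6 (c=8, u=-3, w=1) runs B1->T, B2->T, B4->T, B5->F, B6->T, B10->T, B10->T, B10->T, B10->T, B10->T, B10->T, B10->T, B10->T, B10->T, ...; records B1=T, B2=T, B4=T, B5=F, B6=T, B10=T, B10=F
run #7 (c=4, u=-2, w=3) runs B1->F, B3->F, B4->F, B5->F, B6->F, B8->E, B7->F, B9->F, B10->T, B10->T, B10->T, B10->T, B10->T, B10->F; records B1=F, B3=F, B4=F, B5=F, B6=F, B7=F, B8=E, B9=F, B10=T, B10=F
the full pool covers 16 outcomes: B1=T, B1=F, B2=T, B2=F, B3=T, B3=F, B4=T, B4=F, B5=F, B6=T, B6=F, B7=F, B8=E, B9=F, B10=T, B10=F
size 1 is not enough: best union over all size-1 subsets is 10/16
size 2 is not enough: best union over all size-2 subsets is 14/16
size 3 is not enough: best union over all size-3 subsets is 15/16
size 4: inputs {1, 2, 4, 7} cover all 16 outcomes, and no lexicographically smaller subset of this size does

Answer: 4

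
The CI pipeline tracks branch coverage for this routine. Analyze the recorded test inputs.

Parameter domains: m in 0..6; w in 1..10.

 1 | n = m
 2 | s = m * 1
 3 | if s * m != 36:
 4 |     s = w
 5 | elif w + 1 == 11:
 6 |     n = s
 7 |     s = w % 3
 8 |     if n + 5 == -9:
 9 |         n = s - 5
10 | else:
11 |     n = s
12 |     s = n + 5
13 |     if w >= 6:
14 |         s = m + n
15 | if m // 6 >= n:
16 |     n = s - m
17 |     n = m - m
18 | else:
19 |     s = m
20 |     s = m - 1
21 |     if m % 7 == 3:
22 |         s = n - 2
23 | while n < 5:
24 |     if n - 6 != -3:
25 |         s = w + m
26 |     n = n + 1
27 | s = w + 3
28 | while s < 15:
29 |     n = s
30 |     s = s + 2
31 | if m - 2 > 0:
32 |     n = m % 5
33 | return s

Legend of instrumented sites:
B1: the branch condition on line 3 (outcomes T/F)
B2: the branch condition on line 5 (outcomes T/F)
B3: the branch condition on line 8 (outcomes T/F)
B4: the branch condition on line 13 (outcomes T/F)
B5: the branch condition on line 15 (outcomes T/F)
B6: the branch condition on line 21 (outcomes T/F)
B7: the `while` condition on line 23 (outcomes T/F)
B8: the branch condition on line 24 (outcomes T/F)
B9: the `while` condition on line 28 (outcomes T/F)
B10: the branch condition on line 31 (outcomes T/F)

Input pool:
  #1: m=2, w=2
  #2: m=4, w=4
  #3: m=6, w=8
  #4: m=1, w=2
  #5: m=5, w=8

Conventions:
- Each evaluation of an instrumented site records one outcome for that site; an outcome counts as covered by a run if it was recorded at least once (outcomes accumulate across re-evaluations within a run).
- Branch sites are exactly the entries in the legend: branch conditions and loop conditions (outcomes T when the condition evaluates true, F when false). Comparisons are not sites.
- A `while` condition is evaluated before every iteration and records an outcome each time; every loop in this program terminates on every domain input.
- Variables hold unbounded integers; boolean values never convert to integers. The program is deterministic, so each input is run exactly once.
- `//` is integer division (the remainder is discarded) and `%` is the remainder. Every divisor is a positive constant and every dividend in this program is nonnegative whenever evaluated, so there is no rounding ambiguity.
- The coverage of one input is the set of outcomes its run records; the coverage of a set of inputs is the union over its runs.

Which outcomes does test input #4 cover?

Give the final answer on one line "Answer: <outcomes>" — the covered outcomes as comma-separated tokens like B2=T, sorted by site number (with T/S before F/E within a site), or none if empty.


Event log for input #4 (m=1, w=2):
  B1->T, B5->F, B6->F, B7->T, B8->T, B7->T, B8->T, B7->T, B8->F, B7->T
  B8->T, B7->F, B9->T, B9->T, B9->T, B9->T, B9->T, B9->F, B10->F
distinct outcomes covered: B1=T, B5=F, B6=F, B7=T, B7=F, B8=T, B8=F, B9=T, B9=F, B10=F
Answer: B1=T, B5=F, B6=F, B7=T, B7=F, B8=T, B8=F, B9=T, B9=F, B10=F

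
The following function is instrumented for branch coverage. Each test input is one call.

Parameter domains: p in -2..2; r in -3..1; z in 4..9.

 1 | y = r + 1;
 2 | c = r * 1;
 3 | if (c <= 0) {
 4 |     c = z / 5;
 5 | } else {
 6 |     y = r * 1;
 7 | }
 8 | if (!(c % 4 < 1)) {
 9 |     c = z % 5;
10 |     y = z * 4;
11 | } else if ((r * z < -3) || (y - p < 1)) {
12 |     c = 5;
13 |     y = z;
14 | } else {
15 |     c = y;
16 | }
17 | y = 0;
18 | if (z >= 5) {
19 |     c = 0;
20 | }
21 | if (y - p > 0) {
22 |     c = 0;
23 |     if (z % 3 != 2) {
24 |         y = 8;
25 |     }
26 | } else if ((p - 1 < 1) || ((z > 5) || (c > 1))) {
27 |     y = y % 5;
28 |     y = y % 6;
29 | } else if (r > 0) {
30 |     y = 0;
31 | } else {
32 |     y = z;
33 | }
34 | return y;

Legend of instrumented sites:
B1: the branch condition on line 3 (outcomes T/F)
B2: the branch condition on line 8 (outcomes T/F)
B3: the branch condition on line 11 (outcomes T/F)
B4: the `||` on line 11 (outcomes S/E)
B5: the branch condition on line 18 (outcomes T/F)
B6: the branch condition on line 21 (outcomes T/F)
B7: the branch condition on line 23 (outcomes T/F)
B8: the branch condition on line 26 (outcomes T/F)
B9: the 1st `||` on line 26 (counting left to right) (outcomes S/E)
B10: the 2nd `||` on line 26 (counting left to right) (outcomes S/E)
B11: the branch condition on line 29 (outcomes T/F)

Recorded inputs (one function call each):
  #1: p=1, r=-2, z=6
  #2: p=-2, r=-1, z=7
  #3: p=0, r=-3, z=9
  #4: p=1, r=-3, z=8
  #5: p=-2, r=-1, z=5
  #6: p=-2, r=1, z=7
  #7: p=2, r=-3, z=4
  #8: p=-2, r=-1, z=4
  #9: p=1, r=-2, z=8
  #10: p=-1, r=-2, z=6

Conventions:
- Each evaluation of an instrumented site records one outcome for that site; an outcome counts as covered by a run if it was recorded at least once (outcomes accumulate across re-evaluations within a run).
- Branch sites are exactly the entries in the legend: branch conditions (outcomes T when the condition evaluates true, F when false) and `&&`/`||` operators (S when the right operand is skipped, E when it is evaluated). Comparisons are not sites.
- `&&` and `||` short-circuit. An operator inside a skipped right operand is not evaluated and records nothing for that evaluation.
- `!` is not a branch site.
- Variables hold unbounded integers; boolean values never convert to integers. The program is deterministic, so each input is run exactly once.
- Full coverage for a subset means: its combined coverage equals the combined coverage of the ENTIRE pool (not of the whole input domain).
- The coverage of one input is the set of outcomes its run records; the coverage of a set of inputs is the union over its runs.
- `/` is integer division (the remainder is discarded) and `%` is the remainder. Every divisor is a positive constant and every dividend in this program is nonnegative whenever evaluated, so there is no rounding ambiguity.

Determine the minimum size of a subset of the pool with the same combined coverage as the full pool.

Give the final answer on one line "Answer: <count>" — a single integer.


input #1, p=1, r=-2, z=6: events B1->T, B2->T, B5->T, B6->F, B9->S, B8->T; outcomes B1=T, B2=T, B5=T, B6=F, B8=T, B9=S
input #2, p=-2, r=-1, z=7: events B1->T, B2->T, B5->T, B6->T, B7->T; outcomes B1=T, B2=T, B5=T, B6=T, B7=T
input #3, p=0, r=-3, z=9: events B1->T, B2->T, B5->T, B6->F, B9->S, B8->T; outcomes B1=T, B2=T, B5=T, B6=F, B8=T, B9=S
input #4, p=1, r=-3, z=8: events B1->T, B2->T, B5->T, B6->F, B9->S, B8->T; outcomes B1=T, B2=T, B5=T, B6=F, B8=T, B9=S
input #5, p=-2, r=-1, z=5: events B1->T, B2->T, B5->T, B6->T, B7->F; outcomes B1=T, B2=T, B5=T, B6=T, B7=F
input #6, p=-2, r=1, z=7: events B1->F, B2->T, B5->T, B6->T, B7->T; outcomes B1=F, B2=T, B5=T, B6=T, B7=T
input #7, p=2, r=-3, z=4: events B1->T, B2->F, B4->S, B3->T, B5->F, B6->F, B9->E, B10->E, B8->T; outcomes B1=T, B2=F, B3=T, B4=S, B5=F, B6=F, B8=T, B9=E, B10=E
input #8, p=-2, r=-1, z=4: events B1->T, B2->F, B4->S, B3->T, B5->F, B6->T, B7->T; outcomes B1=T, B2=F, B3=T, B4=S, B5=F, B6=T, B7=T
input #9, p=1, r=-2, z=8: events B1->T, B2->T, B5->T, B6->F, B9->S, B8->T; outcomes B1=T, B2=T, B5=T, B6=F, B8=T, B9=S
input #10, p=-1, r=-2, z=6: events B1->T, B2->T, B5->T, B6->T, B7->T; outcomes B1=T, B2=T, B5=T, B6=T, B7=T
pool-wide coverage (16 outcomes): B1=T, B1=F, B2=T, B2=F, B3=T, B4=S, B5=T, B5=F, B6=T, B6=F, B7=T, B7=F, B8=T, B9=S, B9=E, B10=E
size 1 is not enough: best union over all size-1 subsets is 9/16
size 2 is not enough: best union over all size-2 subsets is 14/16
size 3 is not enough: best union over all size-3 subsets is 15/16
at size 4, {1, 5, 6, 7} reaches all 16 outcomes; every lexicographically earlier size-4 subset fails
Answer: 4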